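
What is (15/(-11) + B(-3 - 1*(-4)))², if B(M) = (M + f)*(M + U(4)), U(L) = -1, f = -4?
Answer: 225/121 ≈ 1.8595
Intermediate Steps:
B(M) = (-1 + M)*(-4 + M) (B(M) = (M - 4)*(M - 1) = (-4 + M)*(-1 + M) = (-1 + M)*(-4 + M))
(15/(-11) + B(-3 - 1*(-4)))² = (15/(-11) + (4 + (-3 - 1*(-4))² - 5*(-3 - 1*(-4))))² = (15*(-1/11) + (4 + (-3 + 4)² - 5*(-3 + 4)))² = (-15/11 + (4 + 1² - 5*1))² = (-15/11 + (4 + 1 - 5))² = (-15/11 + 0)² = (-15/11)² = 225/121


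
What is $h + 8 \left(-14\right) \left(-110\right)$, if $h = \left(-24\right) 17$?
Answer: $11912$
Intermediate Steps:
$h = -408$
$h + 8 \left(-14\right) \left(-110\right) = -408 + 8 \left(-14\right) \left(-110\right) = -408 - -12320 = -408 + 12320 = 11912$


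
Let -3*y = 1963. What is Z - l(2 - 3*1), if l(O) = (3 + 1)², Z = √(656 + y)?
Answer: -16 + √15/3 ≈ -14.709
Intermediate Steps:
y = -1963/3 (y = -⅓*1963 = -1963/3 ≈ -654.33)
Z = √15/3 (Z = √(656 - 1963/3) = √(5/3) = √15/3 ≈ 1.2910)
l(O) = 16 (l(O) = 4² = 16)
Z - l(2 - 3*1) = √15/3 - 1*16 = √15/3 - 16 = -16 + √15/3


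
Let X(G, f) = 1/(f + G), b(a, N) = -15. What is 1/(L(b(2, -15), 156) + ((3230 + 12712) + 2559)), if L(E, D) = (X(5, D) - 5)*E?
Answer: 161/2990721 ≈ 5.3833e-5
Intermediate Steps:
X(G, f) = 1/(G + f)
L(E, D) = E*(-5 + 1/(5 + D)) (L(E, D) = (1/(5 + D) - 5)*E = (-5 + 1/(5 + D))*E = E*(-5 + 1/(5 + D)))
1/(L(b(2, -15), 156) + ((3230 + 12712) + 2559)) = 1/(-1*(-15)*(24 + 5*156)/(5 + 156) + ((3230 + 12712) + 2559)) = 1/(-1*(-15)*(24 + 780)/161 + (15942 + 2559)) = 1/(-1*(-15)*1/161*804 + 18501) = 1/(12060/161 + 18501) = 1/(2990721/161) = 161/2990721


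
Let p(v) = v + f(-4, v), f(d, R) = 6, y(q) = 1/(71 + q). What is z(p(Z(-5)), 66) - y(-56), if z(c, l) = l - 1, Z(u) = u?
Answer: 974/15 ≈ 64.933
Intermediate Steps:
p(v) = 6 + v (p(v) = v + 6 = 6 + v)
z(c, l) = -1 + l
z(p(Z(-5)), 66) - y(-56) = (-1 + 66) - 1/(71 - 56) = 65 - 1/15 = 974/15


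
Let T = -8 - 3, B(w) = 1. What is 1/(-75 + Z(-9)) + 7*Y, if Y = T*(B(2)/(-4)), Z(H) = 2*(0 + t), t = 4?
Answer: 5155/268 ≈ 19.235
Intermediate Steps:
Z(H) = 8 (Z(H) = 2*(0 + 4) = 2*4 = 8)
T = -11
Y = 11/4 (Y = -11/(-4) = -11*(-1)/4 = -11*(-1/4) = 11/4 ≈ 2.7500)
1/(-75 + Z(-9)) + 7*Y = 1/(-75 + 8) + 7*(11/4) = 1/(-67) + 77/4 = -1/67 + 77/4 = 5155/268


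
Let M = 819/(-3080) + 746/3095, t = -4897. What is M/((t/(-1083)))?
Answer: -1467465/266749384 ≈ -0.0055013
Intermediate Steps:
M = -1355/54472 (M = 819*(-1/3080) + 746*(1/3095) = -117/440 + 746/3095 = -1355/54472 ≈ -0.024875)
M/((t/(-1083))) = -1355/(54472*((-4897/(-1083)))) = -1355/(54472*((-4897*(-1/1083)))) = -1355/(54472*4897/1083) = -1355/54472*1083/4897 = -1467465/266749384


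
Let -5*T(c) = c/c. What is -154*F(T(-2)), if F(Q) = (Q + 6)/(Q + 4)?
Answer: -4466/19 ≈ -235.05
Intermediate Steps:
T(c) = -⅕ (T(c) = -c/(5*c) = -⅕*1 = -⅕)
F(Q) = (6 + Q)/(4 + Q)
-154*F(T(-2)) = -154*(6 - ⅕)/(4 - ⅕) = -154*29/(19/5*5) = -770*29/(19*5) = -154*29/19 = -4466/19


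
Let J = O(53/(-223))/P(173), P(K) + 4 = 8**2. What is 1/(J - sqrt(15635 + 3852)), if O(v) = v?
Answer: 709140/3488648479991 - 179024400*sqrt(19487)/3488648479991 ≈ -0.0071633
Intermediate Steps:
P(K) = 60 (P(K) = -4 + 8**2 = -4 + 64 = 60)
J = -53/13380 (J = (53/(-223))/60 = (53*(-1/223))*(1/60) = -53/223*1/60 = -53/13380 ≈ -0.0039611)
1/(J - sqrt(15635 + 3852)) = 1/(-53/13380 - sqrt(15635 + 3852)) = 1/(-53/13380 - sqrt(19487))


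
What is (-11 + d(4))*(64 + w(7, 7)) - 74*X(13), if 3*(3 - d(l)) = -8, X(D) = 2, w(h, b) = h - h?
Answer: -1468/3 ≈ -489.33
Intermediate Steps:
w(h, b) = 0
d(l) = 17/3 (d(l) = 3 - ⅓*(-8) = 3 + 8/3 = 17/3)
(-11 + d(4))*(64 + w(7, 7)) - 74*X(13) = (-11 + 17/3)*(64 + 0) - 74*2 = -16/3*64 - 148 = -1024/3 - 148 = -1468/3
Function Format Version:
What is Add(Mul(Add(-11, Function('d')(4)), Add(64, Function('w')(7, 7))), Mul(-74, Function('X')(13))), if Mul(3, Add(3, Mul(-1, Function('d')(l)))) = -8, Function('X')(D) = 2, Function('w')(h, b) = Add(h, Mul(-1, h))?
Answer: Rational(-1468, 3) ≈ -489.33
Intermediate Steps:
Function('w')(h, b) = 0
Function('d')(l) = Rational(17, 3) (Function('d')(l) = Add(3, Mul(Rational(-1, 3), -8)) = Add(3, Rational(8, 3)) = Rational(17, 3))
Add(Mul(Add(-11, Function('d')(4)), Add(64, Function('w')(7, 7))), Mul(-74, Function('X')(13))) = Add(Mul(Add(-11, Rational(17, 3)), Add(64, 0)), Mul(-74, 2)) = Add(Mul(Rational(-16, 3), 64), -148) = Add(Rational(-1024, 3), -148) = Rational(-1468, 3)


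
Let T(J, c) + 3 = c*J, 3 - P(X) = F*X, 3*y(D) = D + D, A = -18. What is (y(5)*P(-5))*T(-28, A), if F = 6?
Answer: 55110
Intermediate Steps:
y(D) = 2*D/3 (y(D) = (D + D)/3 = (2*D)/3 = 2*D/3)
P(X) = 3 - 6*X
T(J, c) = -3 + J*c (T(J, c) = -3 + c*J = -3 + J*c)
(y(5)*P(-5))*T(-28, A) = (((⅔)*5)*(3 - 6*(-5)))*(-3 - 28*(-18)) = (10*(3 + 30)/3)*(-3 + 504) = ((10/3)*33)*501 = 110*501 = 55110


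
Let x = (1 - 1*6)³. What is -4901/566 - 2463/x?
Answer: 781433/70750 ≈ 11.045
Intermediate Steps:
x = -125 (x = (1 - 6)³ = (-5)³ = -125)
-4901/566 - 2463/x = -4901/566 - 2463/(-125) = -4901*1/566 - 2463*(-1/125) = -4901/566 + 2463/125 = 781433/70750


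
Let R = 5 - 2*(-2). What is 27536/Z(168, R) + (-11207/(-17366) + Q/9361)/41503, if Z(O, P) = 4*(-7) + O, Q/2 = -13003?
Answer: 6635050619030391/33734287091890 ≈ 196.69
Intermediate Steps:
Q = -26006 (Q = 2*(-13003) = -26006)
R = 9 (R = 5 + 4 = 9)
Z(O, P) = -28 + O
27536/Z(168, R) + (-11207/(-17366) + Q/9361)/41503 = 27536/(-28 + 168) + (-11207/(-17366) - 26006/9361)/41503 = 27536/140 + (-11207*(-1/17366) - 26006*1/9361)*(1/41503) = 27536*(1/140) + (11207/17366 - 26006/9361)*(1/41503) = 6884/35 - 346711469/162563126*1/41503 = 6884/35 - 346711469/6746857418378 = 6635050619030391/33734287091890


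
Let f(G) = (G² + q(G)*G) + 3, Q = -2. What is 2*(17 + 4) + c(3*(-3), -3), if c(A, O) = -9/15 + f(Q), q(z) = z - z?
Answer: 242/5 ≈ 48.400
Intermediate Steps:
q(z) = 0
f(G) = 3 + G² (f(G) = (G² + 0*G) + 3 = (G² + 0) + 3 = G² + 3 = 3 + G²)
c(A, O) = 32/5 (c(A, O) = -9/15 + (3 + (-2)²) = -9*1/15 + (3 + 4) = -⅗ + 7 = 32/5)
2*(17 + 4) + c(3*(-3), -3) = 2*(17 + 4) + 32/5 = 2*21 + 32/5 = 42 + 32/5 = 242/5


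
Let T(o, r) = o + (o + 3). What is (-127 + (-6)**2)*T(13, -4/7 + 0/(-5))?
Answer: -2639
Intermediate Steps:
T(o, r) = 3 + 2*o (T(o, r) = o + (3 + o) = 3 + 2*o)
(-127 + (-6)**2)*T(13, -4/7 + 0/(-5)) = (-127 + (-6)**2)*(3 + 2*13) = (-127 + 36)*(3 + 26) = -91*29 = -2639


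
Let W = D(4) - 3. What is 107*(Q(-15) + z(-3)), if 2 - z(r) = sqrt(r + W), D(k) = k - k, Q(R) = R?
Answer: -1391 - 107*I*sqrt(6) ≈ -1391.0 - 262.1*I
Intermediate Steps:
D(k) = 0
W = -3 (W = 0 - 3 = -3)
z(r) = 2 - sqrt(-3 + r) (z(r) = 2 - sqrt(r - 3) = 2 - sqrt(-3 + r))
107*(Q(-15) + z(-3)) = 107*(-15 + (2 - sqrt(-3 - 3))) = 107*(-15 + (2 - sqrt(-6))) = 107*(-15 + (2 - I*sqrt(6))) = 107*(-13 - I*sqrt(6)) = -1391 - 107*I*sqrt(6)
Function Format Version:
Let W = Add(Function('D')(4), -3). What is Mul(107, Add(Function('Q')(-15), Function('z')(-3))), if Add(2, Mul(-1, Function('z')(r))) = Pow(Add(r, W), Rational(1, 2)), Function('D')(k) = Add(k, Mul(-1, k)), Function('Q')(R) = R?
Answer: Add(-1391, Mul(-107, I, Pow(6, Rational(1, 2)))) ≈ Add(-1391.0, Mul(-262.10, I))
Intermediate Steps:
Function('D')(k) = 0
W = -3 (W = Add(0, -3) = -3)
Function('z')(r) = Add(2, Mul(-1, Pow(Add(-3, r), Rational(1, 2)))) (Function('z')(r) = Add(2, Mul(-1, Pow(Add(r, -3), Rational(1, 2)))) = Add(2, Mul(-1, Pow(Add(-3, r), Rational(1, 2)))))
Mul(107, Add(Function('Q')(-15), Function('z')(-3))) = Mul(107, Add(-15, Add(2, Mul(-1, Pow(Add(-3, -3), Rational(1, 2)))))) = Mul(107, Add(-15, Add(2, Mul(-1, Pow(-6, Rational(1, 2)))))) = Mul(107, Add(-15, Add(2, Mul(-1, Mul(I, Pow(6, Rational(1, 2))))))) = Mul(107, Add(-15, Add(2, Mul(-1, I, Pow(6, Rational(1, 2)))))) = Mul(107, Add(-13, Mul(-1, I, Pow(6, Rational(1, 2))))) = Add(-1391, Mul(-107, I, Pow(6, Rational(1, 2))))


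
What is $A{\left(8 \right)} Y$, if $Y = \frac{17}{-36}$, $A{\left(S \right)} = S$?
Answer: $- \frac{34}{9} \approx -3.7778$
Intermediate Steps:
$Y = - \frac{17}{36}$ ($Y = 17 \left(- \frac{1}{36}\right) = - \frac{17}{36} \approx -0.47222$)
$A{\left(8 \right)} Y = 8 \left(- \frac{17}{36}\right) = - \frac{34}{9}$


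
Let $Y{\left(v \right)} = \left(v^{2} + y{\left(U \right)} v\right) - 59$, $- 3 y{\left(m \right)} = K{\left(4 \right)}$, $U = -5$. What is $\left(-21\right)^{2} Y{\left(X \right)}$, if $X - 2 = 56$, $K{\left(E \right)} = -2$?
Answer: $1474557$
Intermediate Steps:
$X = 58$ ($X = 2 + 56 = 58$)
$y{\left(m \right)} = \frac{2}{3}$ ($y{\left(m \right)} = \left(- \frac{1}{3}\right) \left(-2\right) = \frac{2}{3}$)
$Y{\left(v \right)} = -59 + v^{2} + \frac{2 v}{3}$ ($Y{\left(v \right)} = \left(v^{2} + \frac{2 v}{3}\right) - 59 = -59 + v^{2} + \frac{2 v}{3}$)
$\left(-21\right)^{2} Y{\left(X \right)} = \left(-21\right)^{2} \left(-59 + 58^{2} + \frac{2}{3} \cdot 58\right) = 441 \left(-59 + 3364 + \frac{116}{3}\right) = 441 \cdot \frac{10031}{3} = 1474557$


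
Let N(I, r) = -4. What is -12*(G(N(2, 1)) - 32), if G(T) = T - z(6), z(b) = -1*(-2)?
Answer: 456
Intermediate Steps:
z(b) = 2
G(T) = -2 + T (G(T) = T - 1*2 = T - 2 = -2 + T)
-12*(G(N(2, 1)) - 32) = -12*((-2 - 4) - 32) = -12*(-6 - 32) = -12*(-38) = 456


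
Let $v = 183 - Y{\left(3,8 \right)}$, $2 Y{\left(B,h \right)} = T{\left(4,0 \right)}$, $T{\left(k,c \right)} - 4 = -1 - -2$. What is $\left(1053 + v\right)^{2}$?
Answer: $\frac{6086089}{4} \approx 1.5215 \cdot 10^{6}$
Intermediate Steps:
$T{\left(k,c \right)} = 5$ ($T{\left(k,c \right)} = 4 - -1 = 4 + \left(-1 + 2\right) = 4 + 1 = 5$)
$Y{\left(B,h \right)} = \frac{5}{2}$ ($Y{\left(B,h \right)} = \frac{1}{2} \cdot 5 = \frac{5}{2}$)
$v = \frac{361}{2}$ ($v = 183 - \frac{5}{2} = \frac{361}{2} \approx 180.5$)
$\left(1053 + v\right)^{2} = \left(1053 + \frac{361}{2}\right)^{2} = \left(\frac{2467}{2}\right)^{2} = \frac{6086089}{4}$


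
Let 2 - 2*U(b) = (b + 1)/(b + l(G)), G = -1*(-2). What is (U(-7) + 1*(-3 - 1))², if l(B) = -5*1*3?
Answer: 4761/484 ≈ 9.8368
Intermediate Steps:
G = 2
l(B) = -15 (l(B) = -5*3 = -15)
U(b) = 1 - (1 + b)/(2*(-15 + b)) (U(b) = 1 - (b + 1)/(2*(b - 15)) = 1 - (1 + b)/(2*(-15 + b)))
(U(-7) + 1*(-3 - 1))² = ((-31 - 7)/(2*(-15 - 7)) + 1*(-3 - 1))² = ((½)*(-38)/(-22) + 1*(-4))² = ((½)*(-1/22)*(-38) - 4)² = (19/22 - 4)² = (-69/22)² = 4761/484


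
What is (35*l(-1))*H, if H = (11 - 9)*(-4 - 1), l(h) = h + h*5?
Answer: 2100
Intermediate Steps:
l(h) = 6*h (l(h) = h + 5*h = 6*h)
H = -10 (H = 2*(-5) = -10)
(35*l(-1))*H = (35*(6*(-1)))*(-10) = (35*(-6))*(-10) = -210*(-10) = 2100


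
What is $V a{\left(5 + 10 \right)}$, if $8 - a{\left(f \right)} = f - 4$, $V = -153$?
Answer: $459$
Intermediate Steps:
$a{\left(f \right)} = 12 - f$ ($a{\left(f \right)} = 8 - \left(f - 4\right) = 8 - \left(-4 + f\right) = 12 - f$)
$V a{\left(5 + 10 \right)} = - 153 \left(12 - \left(5 + 10\right)\right) = - 153 \left(12 - 15\right) = \left(-153\right) \left(-3\right) = 459$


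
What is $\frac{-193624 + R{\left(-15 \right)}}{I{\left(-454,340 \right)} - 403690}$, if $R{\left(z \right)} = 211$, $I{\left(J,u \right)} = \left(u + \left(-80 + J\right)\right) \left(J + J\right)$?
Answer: $\frac{64471}{75846} \approx 0.85003$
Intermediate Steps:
$I{\left(J,u \right)} = 2 J \left(-80 + J + u\right)$ ($I{\left(J,u \right)} = \left(-80 + J + u\right) 2 J = 2 J \left(-80 + J + u\right)$)
$\frac{-193624 + R{\left(-15 \right)}}{I{\left(-454,340 \right)} - 403690} = \frac{-193624 + 211}{2 \left(-454\right) \left(-80 - 454 + 340\right) - 403690} = - \frac{193413}{2 \left(-454\right) \left(-194\right) - 403690} = - \frac{193413}{176152 - 403690} = - \frac{193413}{-227538} = \left(-193413\right) \left(- \frac{1}{227538}\right) = \frac{64471}{75846}$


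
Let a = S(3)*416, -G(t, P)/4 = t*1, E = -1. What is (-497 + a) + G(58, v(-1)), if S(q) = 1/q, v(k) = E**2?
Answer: -1771/3 ≈ -590.33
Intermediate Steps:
v(k) = 1 (v(k) = (-1)**2 = 1)
S(q) = 1/q
G(t, P) = -4*t
a = 416/3 ≈ 138.67
(-497 + a) + G(58, v(-1)) = (-497 + 416/3) - 4*58 = -1075/3 - 232 = -1771/3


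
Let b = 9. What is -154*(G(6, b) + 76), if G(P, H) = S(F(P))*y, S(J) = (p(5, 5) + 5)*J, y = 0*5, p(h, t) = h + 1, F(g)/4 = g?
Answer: -11704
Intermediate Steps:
F(g) = 4*g
p(h, t) = 1 + h
y = 0
S(J) = 11*J (S(J) = ((1 + 5) + 5)*J = (6 + 5)*J = 11*J)
G(P, H) = 0 (G(P, H) = (11*(4*P))*0 = (44*P)*0 = 0)
-154*(G(6, b) + 76) = -154*(0 + 76) = -154*76 = -11704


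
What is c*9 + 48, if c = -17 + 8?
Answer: -33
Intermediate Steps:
c = -9
c*9 + 48 = -9*9 + 48 = -81 + 48 = -33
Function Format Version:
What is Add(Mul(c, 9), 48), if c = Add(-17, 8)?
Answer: -33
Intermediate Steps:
c = -9
Add(Mul(c, 9), 48) = Add(Mul(-9, 9), 48) = Add(-81, 48) = -33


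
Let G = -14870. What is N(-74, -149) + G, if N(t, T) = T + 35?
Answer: -14984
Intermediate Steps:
N(t, T) = 35 + T
N(-74, -149) + G = (35 - 149) - 14870 = -114 - 14870 = -14984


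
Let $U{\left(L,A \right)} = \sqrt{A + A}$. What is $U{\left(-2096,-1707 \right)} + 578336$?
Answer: $578336 + i \sqrt{3414} \approx 5.7834 \cdot 10^{5} + 58.429 i$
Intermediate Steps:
$U{\left(L,A \right)} = \sqrt{2} \sqrt{A}$ ($U{\left(L,A \right)} = \sqrt{2 A} = \sqrt{2} \sqrt{A}$)
$U{\left(-2096,-1707 \right)} + 578336 = \sqrt{2} \sqrt{-1707} + 578336 = \sqrt{2} i \sqrt{1707} + 578336 = i \sqrt{3414} + 578336 = 578336 + i \sqrt{3414}$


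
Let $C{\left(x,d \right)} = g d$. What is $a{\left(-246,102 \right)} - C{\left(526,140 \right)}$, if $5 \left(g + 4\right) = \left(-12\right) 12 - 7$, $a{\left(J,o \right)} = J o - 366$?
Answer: $-20670$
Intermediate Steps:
$a{\left(J,o \right)} = -366 + J o$
$g = - \frac{171}{5}$ ($g = -4 + \frac{\left(-12\right) 12 - 7}{5} = -4 + \frac{-144 - 7}{5} = -4 + \frac{1}{5} \left(-151\right) = -4 - \frac{151}{5} = - \frac{171}{5} \approx -34.2$)
$C{\left(x,d \right)} = - \frac{171 d}{5}$
$a{\left(-246,102 \right)} - C{\left(526,140 \right)} = \left(-366 - 25092\right) - \left(- \frac{171}{5}\right) 140 = \left(-366 - 25092\right) - -4788 = -25458 + 4788 = -20670$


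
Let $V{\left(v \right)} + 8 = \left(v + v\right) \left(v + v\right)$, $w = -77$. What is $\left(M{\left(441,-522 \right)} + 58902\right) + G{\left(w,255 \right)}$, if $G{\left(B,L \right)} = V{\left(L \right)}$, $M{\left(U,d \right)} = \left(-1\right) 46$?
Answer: $318948$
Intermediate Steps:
$V{\left(v \right)} = -8 + 4 v^{2}$ ($V{\left(v \right)} = -8 + \left(v + v\right) \left(v + v\right) = -8 + 2 v 2 v = -8 + 4 v^{2}$)
$M{\left(U,d \right)} = -46$
$G{\left(B,L \right)} = -8 + 4 L^{2}$
$\left(M{\left(441,-522 \right)} + 58902\right) + G{\left(w,255 \right)} = \left(-46 + 58902\right) - \left(8 - 4 \cdot 255^{2}\right) = 58856 + \left(-8 + 4 \cdot 65025\right) = 58856 + \left(-8 + 260100\right) = 58856 + 260092 = 318948$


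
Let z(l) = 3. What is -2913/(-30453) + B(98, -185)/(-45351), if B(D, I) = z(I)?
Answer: 14668456/153452667 ≈ 0.095589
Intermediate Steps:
B(D, I) = 3
-2913/(-30453) + B(98, -185)/(-45351) = -2913/(-30453) + 3/(-45351) = -2913*(-1/30453) + 3*(-1/45351) = 971/10151 - 1/15117 = 14668456/153452667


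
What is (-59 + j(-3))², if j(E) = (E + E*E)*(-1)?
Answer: 4225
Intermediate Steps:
j(E) = -E - E² (j(E) = (E + E²)*(-1) = -E - E²)
(-59 + j(-3))² = (-59 - 1*(-3)*(1 - 3))² = (-59 - 1*(-3)*(-2))² = (-59 - 6)² = (-65)² = 4225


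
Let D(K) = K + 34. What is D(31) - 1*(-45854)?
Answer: 45919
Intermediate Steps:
D(K) = 34 + K
D(31) - 1*(-45854) = (34 + 31) - 1*(-45854) = 65 + 45854 = 45919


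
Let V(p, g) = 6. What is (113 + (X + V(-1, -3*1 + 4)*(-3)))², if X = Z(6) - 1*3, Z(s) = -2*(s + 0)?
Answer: 6400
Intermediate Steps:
Z(s) = -2*s
X = -15 (X = -2*6 - 1*3 = -12 - 3 = -15)
(113 + (X + V(-1, -3*1 + 4)*(-3)))² = (113 + (-15 + 6*(-3)))² = (113 + (-15 - 18))² = (113 - 33)² = 80² = 6400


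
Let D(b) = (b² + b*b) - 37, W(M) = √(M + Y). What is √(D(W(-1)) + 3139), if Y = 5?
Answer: √3110 ≈ 55.767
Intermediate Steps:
W(M) = √(5 + M) (W(M) = √(M + 5) = √(5 + M))
D(b) = -37 + 2*b² (D(b) = (b² + b²) - 37 = 2*b² - 37 = -37 + 2*b²)
√(D(W(-1)) + 3139) = √((-37 + 2*(√(5 - 1))²) + 3139) = √((-37 + 2*(√4)²) + 3139) = √((-37 + 2*2²) + 3139) = √((-37 + 2*4) + 3139) = √((-37 + 8) + 3139) = √(-29 + 3139) = √3110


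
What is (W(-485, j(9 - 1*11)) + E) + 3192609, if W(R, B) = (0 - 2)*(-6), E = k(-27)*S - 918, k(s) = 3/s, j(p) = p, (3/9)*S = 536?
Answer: 9574573/3 ≈ 3.1915e+6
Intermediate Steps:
S = 1608 (S = 3*536 = 1608)
E = -3290/3 (E = (3/(-27))*1608 - 918 = (3*(-1/27))*1608 - 918 = -1/9*1608 - 918 = -536/3 - 918 = -3290/3 ≈ -1096.7)
W(R, B) = 12 (W(R, B) = -2*(-6) = 12)
(W(-485, j(9 - 1*11)) + E) + 3192609 = (12 - 3290/3) + 3192609 = -3254/3 + 3192609 = 9574573/3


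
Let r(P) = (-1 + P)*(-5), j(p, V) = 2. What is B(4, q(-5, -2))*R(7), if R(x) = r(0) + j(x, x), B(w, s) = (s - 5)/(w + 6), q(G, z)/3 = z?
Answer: -77/10 ≈ -7.7000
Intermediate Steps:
q(G, z) = 3*z
B(w, s) = (-5 + s)/(6 + w)
r(P) = 5 - 5*P
R(x) = 7 (R(x) = (5 - 5*0) + 2 = (5 + 0) + 2 = 5 + 2 = 7)
B(4, q(-5, -2))*R(7) = ((-5 + 3*(-2))/(6 + 4))*7 = ((-5 - 6)/10)*7 = ((1/10)*(-11))*7 = -11/10*7 = -77/10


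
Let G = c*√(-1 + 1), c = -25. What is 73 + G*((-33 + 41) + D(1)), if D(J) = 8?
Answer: 73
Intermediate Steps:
G = 0 (G = -25*√(-1 + 1) = -25*√0 = -25*0 = 0)
73 + G*((-33 + 41) + D(1)) = 73 + 0*((-33 + 41) + 8) = 73 + 0*(8 + 8) = 73 + 0*16 = 73 + 0 = 73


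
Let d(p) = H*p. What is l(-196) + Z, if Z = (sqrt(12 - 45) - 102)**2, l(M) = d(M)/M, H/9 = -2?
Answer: 10353 - 204*I*sqrt(33) ≈ 10353.0 - 1171.9*I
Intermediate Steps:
H = -18 (H = 9*(-2) = -18)
d(p) = -18*p
l(M) = -18 (l(M) = (-18*M)/M = -18)
Z = (-102 + I*sqrt(33))**2 (Z = (sqrt(-33) - 102)**2 = (I*sqrt(33) - 102)**2 = (-102 + I*sqrt(33))**2 ≈ 10371.0 - 1171.9*I)
l(-196) + Z = -18 + (102 - I*sqrt(33))**2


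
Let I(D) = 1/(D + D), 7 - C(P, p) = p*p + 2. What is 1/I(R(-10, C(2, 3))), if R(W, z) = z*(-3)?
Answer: 24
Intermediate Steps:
C(P, p) = 5 - p² (C(P, p) = 7 - (p*p + 2) = 7 - (p² + 2) = 7 - (2 + p²) = 7 + (-2 - p²) = 5 - p²)
R(W, z) = -3*z
I(D) = 1/(2*D)
1/I(R(-10, C(2, 3))) = 1/(1/(2*((-3*(5 - 1*3²))))) = 1/(1/(2*((-3*(5 - 1*9))))) = 1/(1/(2*((-3*(5 - 9))))) = 1/(1/(2*((-3*(-4))))) = 1/((½)/12) = 1/((½)*(1/12)) = 1/(1/24) = 24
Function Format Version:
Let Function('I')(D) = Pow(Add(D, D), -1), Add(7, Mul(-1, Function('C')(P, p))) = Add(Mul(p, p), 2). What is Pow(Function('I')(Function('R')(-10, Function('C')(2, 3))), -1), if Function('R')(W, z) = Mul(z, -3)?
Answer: 24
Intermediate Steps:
Function('C')(P, p) = Add(5, Mul(-1, Pow(p, 2))) (Function('C')(P, p) = Add(7, Mul(-1, Add(Mul(p, p), 2))) = Add(7, Mul(-1, Add(Pow(p, 2), 2))) = Add(7, Mul(-1, Add(2, Pow(p, 2)))) = Add(7, Add(-2, Mul(-1, Pow(p, 2)))) = Add(5, Mul(-1, Pow(p, 2))))
Function('R')(W, z) = Mul(-3, z)
Function('I')(D) = Mul(Rational(1, 2), Pow(D, -1)) (Function('I')(D) = Pow(Mul(2, D), -1) = Mul(Rational(1, 2), Pow(D, -1)))
Pow(Function('I')(Function('R')(-10, Function('C')(2, 3))), -1) = Pow(Mul(Rational(1, 2), Pow(Mul(-3, Add(5, Mul(-1, Pow(3, 2)))), -1)), -1) = Pow(Mul(Rational(1, 2), Pow(Mul(-3, Add(5, Mul(-1, 9))), -1)), -1) = Pow(Mul(Rational(1, 2), Pow(Mul(-3, Add(5, -9)), -1)), -1) = Pow(Mul(Rational(1, 2), Pow(Mul(-3, -4), -1)), -1) = Pow(Mul(Rational(1, 2), Pow(12, -1)), -1) = Pow(Mul(Rational(1, 2), Rational(1, 12)), -1) = Pow(Rational(1, 24), -1) = 24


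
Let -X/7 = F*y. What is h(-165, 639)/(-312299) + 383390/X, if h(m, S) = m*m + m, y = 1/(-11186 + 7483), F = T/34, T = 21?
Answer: 307643627431600/936897 ≈ 3.2836e+8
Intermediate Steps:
F = 21/34 ≈ 0.61765
y = -1/3703 (y = 1/(-3703) = -1/3703 ≈ -0.00027005)
X = 21/17986 (X = -147*(-1)/(34*3703) = -7*(-3/17986) = 21/17986 ≈ 0.0011676)
h(m, S) = m + m² (h(m, S) = m² + m = m + m²)
h(-165, 639)/(-312299) + 383390/X = -165*(1 - 165)/(-312299) + 383390/(21/17986) = -165*(-164)*(-1/312299) + 383390*(17986/21) = 27060*(-1/312299) + 985093220/3 = -27060/312299 + 985093220/3 = 307643627431600/936897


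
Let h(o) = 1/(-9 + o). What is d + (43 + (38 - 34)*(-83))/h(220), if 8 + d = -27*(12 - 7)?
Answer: -61122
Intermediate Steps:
d = -143 (d = -8 - 27*(12 - 7) = -8 - 27*5 = -8 - 135 = -143)
d + (43 + (38 - 34)*(-83))/h(220) = -143 + (43 + (38 - 34)*(-83))/(1/(-9 + 220)) = -143 + (43 + 4*(-83))/(1/211) = -143 + (43 - 332)/(1/211) = -143 - 289*211 = -143 - 60979 = -61122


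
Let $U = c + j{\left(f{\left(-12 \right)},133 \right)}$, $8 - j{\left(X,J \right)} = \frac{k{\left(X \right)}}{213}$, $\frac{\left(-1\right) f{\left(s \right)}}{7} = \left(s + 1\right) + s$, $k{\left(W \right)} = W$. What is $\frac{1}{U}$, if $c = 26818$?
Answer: $\frac{213}{5713777} \approx 3.7278 \cdot 10^{-5}$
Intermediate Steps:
$f{\left(s \right)} = -7 - 14 s$ ($f{\left(s \right)} = - 7 \left(\left(s + 1\right) + s\right) = - 7 \left(\left(1 + s\right) + s\right) = - 7 \left(1 + 2 s\right) = -7 - 14 s$)
$j{\left(X,J \right)} = 8 - \frac{X}{213}$
$U = \frac{5713777}{213}$ ($U = 26818 + \left(8 - \frac{-7 - -168}{213}\right) = 26818 + \left(8 - \frac{-7 + 168}{213}\right) = 26818 + \left(8 - \frac{161}{213}\right) = 26818 + \frac{1543}{213} = \frac{5713777}{213} \approx 26825.0$)
$\frac{1}{U} = \frac{1}{\frac{5713777}{213}} = \frac{213}{5713777}$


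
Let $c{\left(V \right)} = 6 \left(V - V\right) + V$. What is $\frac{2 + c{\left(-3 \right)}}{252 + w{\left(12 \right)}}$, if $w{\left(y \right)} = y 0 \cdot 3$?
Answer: $- \frac{1}{252} \approx -0.0039683$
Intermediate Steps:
$c{\left(V \right)} = V$ ($c{\left(V \right)} = 6 \cdot 0 + V = 0 + V = V$)
$w{\left(y \right)} = 0$ ($w{\left(y \right)} = 0 \cdot 3 = 0$)
$\frac{2 + c{\left(-3 \right)}}{252 + w{\left(12 \right)}} = \frac{2 - 3}{252 + 0} = - \frac{1}{252}$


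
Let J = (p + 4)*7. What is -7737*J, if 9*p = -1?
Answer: -631855/3 ≈ -2.1062e+5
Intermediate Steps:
p = -1/9 (p = (1/9)*(-1) = -1/9 ≈ -0.11111)
J = 245/9 (J = (-1/9 + 4)*7 = (35/9)*7 = 245/9 ≈ 27.222)
-7737*J = -7737*245/9 = -631855/3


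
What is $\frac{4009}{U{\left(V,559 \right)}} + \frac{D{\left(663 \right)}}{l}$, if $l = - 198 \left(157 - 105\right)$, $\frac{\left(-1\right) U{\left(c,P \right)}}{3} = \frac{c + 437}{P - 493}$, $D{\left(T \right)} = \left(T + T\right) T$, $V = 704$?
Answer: $- \frac{8167449}{50204} \approx -162.69$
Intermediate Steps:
$D{\left(T \right)} = 2 T^{2}$ ($D{\left(T \right)} = 2 T T = 2 T^{2}$)
$U{\left(c,P \right)} = - \frac{3 \left(437 + c\right)}{-493 + P}$ ($U{\left(c,P \right)} = - 3 \frac{c + 437}{P - 493} = - 3 \frac{437 + c}{-493 + P} = - \frac{3 \left(437 + c\right)}{-493 + P}$)
$l = -10296$ ($l = \left(-198\right) 52 = -10296$)
$\frac{4009}{U{\left(V,559 \right)}} + \frac{D{\left(663 \right)}}{l} = \frac{4009}{3 \frac{1}{-493 + 559} \left(-437 - 704\right)} + \frac{2 \cdot 663^{2}}{-10296} = \frac{4009}{3 \cdot \frac{1}{66} \left(-437 - 704\right)} + 2 \cdot 439569 \left(- \frac{1}{10296}\right) = \frac{4009}{3 \cdot \frac{1}{66} \left(-1141\right)} + 879138 \left(- \frac{1}{10296}\right) = \frac{4009}{- \frac{1141}{22}} - \frac{3757}{44} = 4009 \left(- \frac{22}{1141}\right) - \frac{3757}{44} = - \frac{88198}{1141} - \frac{3757}{44} = - \frac{8167449}{50204}$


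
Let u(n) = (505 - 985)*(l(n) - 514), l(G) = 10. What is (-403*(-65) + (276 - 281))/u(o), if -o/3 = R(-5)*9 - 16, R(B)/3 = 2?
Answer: 97/896 ≈ 0.10826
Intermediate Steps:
R(B) = 6 (R(B) = 3*2 = 6)
o = -114 (o = -3*(6*9 - 16) = -3*(54 - 16) = -3*38 = -114)
u(n) = 241920 (u(n) = (505 - 985)*(10 - 514) = -480*(-504) = 241920)
(-403*(-65) + (276 - 281))/u(o) = (-403*(-65) + (276 - 281))/241920 = (26195 - 5)*(1/241920) = 26190*(1/241920) = 97/896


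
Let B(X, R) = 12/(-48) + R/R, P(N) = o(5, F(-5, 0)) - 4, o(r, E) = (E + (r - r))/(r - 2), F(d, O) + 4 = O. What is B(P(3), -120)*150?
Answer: 225/2 ≈ 112.50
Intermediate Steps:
F(d, O) = -4 + O
o(r, E) = E/(-2 + r) (o(r, E) = (E + 0)/(-2 + r) = E/(-2 + r))
P(N) = -16/3 (P(N) = (-4 + 0)/(-2 + 5) - 4 = -4/3 - 4 = -16/3)
B(X, R) = 3/4 (B(X, R) = 12*(-1/48) + 1 = -1/4 + 1 = 3/4)
B(P(3), -120)*150 = (3/4)*150 = 225/2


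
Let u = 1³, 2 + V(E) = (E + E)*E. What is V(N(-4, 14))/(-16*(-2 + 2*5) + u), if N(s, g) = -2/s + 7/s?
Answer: -9/1016 ≈ -0.0088583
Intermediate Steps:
N(s, g) = 5/s
V(E) = -2 + 2*E² (V(E) = -2 + (E + E)*E = -2 + (2*E)*E = -2 + 2*E²)
u = 1
V(N(-4, 14))/(-16*(-2 + 2*5) + u) = (-2 + 2*(5/(-4))²)/(-16*(-2 + 2*5) + 1) = (-2 + 2*(5*(-¼))²)/(-16*(-2 + 10) + 1) = (-2 + 2*(-5/4)²)/(-16*8 + 1) = (-2 + 2*(25/16))/(-128 + 1) = (-2 + 25/8)/(-127) = (9/8)*(-1/127) = -9/1016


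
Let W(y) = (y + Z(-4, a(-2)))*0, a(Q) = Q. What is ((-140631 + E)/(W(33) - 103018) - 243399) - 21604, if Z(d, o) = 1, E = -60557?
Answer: -13649938933/51509 ≈ -2.6500e+5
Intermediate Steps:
W(y) = 0 (W(y) = (y + 1)*0 = (1 + y)*0 = 0)
((-140631 + E)/(W(33) - 103018) - 243399) - 21604 = ((-140631 - 60557)/(0 - 103018) - 243399) - 21604 = (-201188/(-103018) - 243399) - 21604 = (-201188*(-1/103018) - 243399) - 21604 = (100594/51509 - 243399) - 21604 = -12537138497/51509 - 21604 = -13649938933/51509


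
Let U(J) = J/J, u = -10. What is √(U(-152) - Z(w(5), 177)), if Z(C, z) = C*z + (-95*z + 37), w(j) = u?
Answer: 9*√229 ≈ 136.19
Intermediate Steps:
w(j) = -10
Z(C, z) = 37 - 95*z + C*z (Z(C, z) = C*z + (37 - 95*z) = 37 - 95*z + C*z)
U(J) = 1
√(U(-152) - Z(w(5), 177)) = √(1 - (37 - 95*177 - 10*177)) = √(1 - (37 - 16815 - 1770)) = √(1 - 1*(-18548)) = √(1 + 18548) = √18549 = 9*√229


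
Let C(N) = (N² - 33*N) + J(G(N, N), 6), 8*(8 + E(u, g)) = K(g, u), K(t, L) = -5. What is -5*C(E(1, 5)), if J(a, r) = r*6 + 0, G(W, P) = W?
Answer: -126405/64 ≈ -1975.1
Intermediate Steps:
E(u, g) = -69/8 (E(u, g) = -8 + (⅛)*(-5) = -8 - 5/8 = -69/8)
J(a, r) = 6*r (J(a, r) = 6*r + 0 = 6*r)
C(N) = 36 + N² - 33*N (C(N) = (N² - 33*N) + 6*6 = (N² - 33*N) + 36 = 36 + N² - 33*N)
-5*C(E(1, 5)) = -5*(36 + (-69/8)² - 33*(-69/8)) = -5*(36 + 4761/64 + 2277/8) = -5*25281/64 = -126405/64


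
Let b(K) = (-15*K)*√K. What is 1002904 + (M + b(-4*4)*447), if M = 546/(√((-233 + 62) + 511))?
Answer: 1002904 + 429120*I + 273*√85/85 ≈ 1.0029e+6 + 4.2912e+5*I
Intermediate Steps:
b(K) = -15*K^(3/2)
M = 273*√85/85 (M = 546/(√(-171 + 511)) = 546/(√340) = 546/((2*√85)) = 546*(√85/170) = 273*√85/85 ≈ 29.611)
1002904 + (M + b(-4*4)*447) = 1002904 + (273*√85/85 - 15*(-64*I)*447) = 1002904 + (273*√85/85 - (-960)*I*447) = 1002904 + (273*√85/85 + (960*I)*447) = 1002904 + (273*√85/85 + 429120*I) = 1002904 + (429120*I + 273*√85/85) = 1002904 + 429120*I + 273*√85/85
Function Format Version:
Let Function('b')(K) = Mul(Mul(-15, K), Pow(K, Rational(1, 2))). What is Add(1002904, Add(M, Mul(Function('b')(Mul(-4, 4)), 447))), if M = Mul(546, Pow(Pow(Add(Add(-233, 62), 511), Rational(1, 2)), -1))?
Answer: Add(1002904, Mul(429120, I), Mul(Rational(273, 85), Pow(85, Rational(1, 2)))) ≈ Add(1.0029e+6, Mul(4.2912e+5, I))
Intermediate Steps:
Function('b')(K) = Mul(-15, Pow(K, Rational(3, 2)))
M = Mul(Rational(273, 85), Pow(85, Rational(1, 2))) (M = Mul(546, Pow(Pow(Add(-171, 511), Rational(1, 2)), -1)) = Mul(546, Pow(Pow(340, Rational(1, 2)), -1)) = Mul(546, Pow(Mul(2, Pow(85, Rational(1, 2))), -1)) = Mul(546, Mul(Rational(1, 170), Pow(85, Rational(1, 2)))) = Mul(Rational(273, 85), Pow(85, Rational(1, 2))) ≈ 29.611)
Add(1002904, Add(M, Mul(Function('b')(Mul(-4, 4)), 447))) = Add(1002904, Add(Mul(Rational(273, 85), Pow(85, Rational(1, 2))), Mul(Mul(-15, Pow(Mul(-4, 4), Rational(3, 2))), 447))) = Add(1002904, Add(Mul(Rational(273, 85), Pow(85, Rational(1, 2))), Mul(Mul(-15, Pow(-16, Rational(3, 2))), 447))) = Add(1002904, Add(Mul(Rational(273, 85), Pow(85, Rational(1, 2))), Mul(Mul(-15, Mul(-64, I)), 447))) = Add(1002904, Add(Mul(Rational(273, 85), Pow(85, Rational(1, 2))), Mul(Mul(960, I), 447))) = Add(1002904, Add(Mul(Rational(273, 85), Pow(85, Rational(1, 2))), Mul(429120, I))) = Add(1002904, Add(Mul(429120, I), Mul(Rational(273, 85), Pow(85, Rational(1, 2))))) = Add(1002904, Mul(429120, I), Mul(Rational(273, 85), Pow(85, Rational(1, 2))))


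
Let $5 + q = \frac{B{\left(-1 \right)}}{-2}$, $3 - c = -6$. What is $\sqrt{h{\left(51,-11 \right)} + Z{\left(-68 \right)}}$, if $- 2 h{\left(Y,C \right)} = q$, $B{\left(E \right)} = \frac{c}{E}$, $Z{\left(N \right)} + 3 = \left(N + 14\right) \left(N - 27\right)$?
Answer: $\frac{\sqrt{20509}}{2} \approx 71.605$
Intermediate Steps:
$c = 9$ ($c = 3 - -6 = 3 + 6 = 9$)
$Z{\left(N \right)} = -3 + \left(-27 + N\right) \left(14 + N\right)$ ($Z{\left(N \right)} = -3 + \left(N + 14\right) \left(N - 27\right) = -3 + \left(14 + N\right) \left(-27 + N\right) = -3 + \left(-27 + N\right) \left(14 + N\right)$)
$B{\left(E \right)} = \frac{9}{E}$
$q = - \frac{1}{2}$ ($q = -5 + \frac{9 \frac{1}{-1}}{-2} = -5 + 9 \left(-1\right) \left(- \frac{1}{2}\right) = -5 - - \frac{9}{2} = -5 + \frac{9}{2} = - \frac{1}{2} \approx -0.5$)
$h{\left(Y,C \right)} = \frac{1}{4}$ ($h{\left(Y,C \right)} = \left(- \frac{1}{2}\right) \left(- \frac{1}{2}\right) = \frac{1}{4}$)
$\sqrt{h{\left(51,-11 \right)} + Z{\left(-68 \right)}} = \sqrt{\frac{1}{4} - \left(-503 - 4624\right)} = \sqrt{\frac{1}{4} + \left(-381 + 4624 + 884\right)} = \sqrt{\frac{1}{4} + 5127} = \sqrt{\frac{20509}{4}} = \frac{\sqrt{20509}}{2}$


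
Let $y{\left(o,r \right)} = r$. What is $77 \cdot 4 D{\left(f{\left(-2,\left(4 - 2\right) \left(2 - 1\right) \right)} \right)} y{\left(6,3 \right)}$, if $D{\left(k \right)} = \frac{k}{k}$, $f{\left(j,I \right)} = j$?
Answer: $924$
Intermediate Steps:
$D{\left(k \right)} = 1$
$77 \cdot 4 D{\left(f{\left(-2,\left(4 - 2\right) \left(2 - 1\right) \right)} \right)} y{\left(6,3 \right)} = 77 \cdot 4 \cdot 1 \cdot 3 = 77 \cdot 4 \cdot 3 = 77 \cdot 12 = 924$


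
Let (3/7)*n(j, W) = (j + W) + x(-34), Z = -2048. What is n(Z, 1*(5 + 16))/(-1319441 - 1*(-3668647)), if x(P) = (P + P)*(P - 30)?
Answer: 5425/2349206 ≈ 0.0023093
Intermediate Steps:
x(P) = 2*P*(-30 + P) (x(P) = (2*P)*(-30 + P) = 2*P*(-30 + P))
n(j, W) = 30464/3 + 7*W/3 + 7*j/3 (n(j, W) = 7*((j + W) + 2*(-34)*(-30 - 34))/3 = 7*((W + j) + 2*(-34)*(-64))/3 = 7*((W + j) + 4352)/3 = 7*(4352 + W + j)/3 = 30464/3 + 7*W/3 + 7*j/3)
n(Z, 1*(5 + 16))/(-1319441 - 1*(-3668647)) = (30464/3 + 7*(1*(5 + 16))/3 + (7/3)*(-2048))/(-1319441 - 1*(-3668647)) = (30464/3 + 7*(1*21)/3 - 14336/3)/(-1319441 + 3668647) = (30464/3 + (7/3)*21 - 14336/3)/2349206 = (30464/3 + 49 - 14336/3)*(1/2349206) = 5425*(1/2349206) = 5425/2349206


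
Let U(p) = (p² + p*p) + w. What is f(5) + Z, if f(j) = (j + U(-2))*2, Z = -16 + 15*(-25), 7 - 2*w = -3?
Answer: -355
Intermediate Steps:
w = 5 (w = 7/2 - ½*(-3) = 7/2 + 3/2 = 5)
U(p) = 5 + 2*p² (U(p) = (p² + p*p) + 5 = (p² + p²) + 5 = 2*p² + 5 = 5 + 2*p²)
Z = -391 (Z = -16 - 375 = -391)
f(j) = 26 + 2*j (f(j) = (j + (5 + 2*(-2)²))*2 = (j + (5 + 2*4))*2 = (j + (5 + 8))*2 = (j + 13)*2 = (13 + j)*2 = 26 + 2*j)
f(5) + Z = (26 + 2*5) - 391 = (26 + 10) - 391 = 36 - 391 = -355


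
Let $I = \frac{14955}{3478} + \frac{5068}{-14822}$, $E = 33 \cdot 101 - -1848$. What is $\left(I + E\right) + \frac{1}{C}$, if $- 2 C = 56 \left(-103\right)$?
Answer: $\frac{192715621477471}{37168210436} \approx 5185.0$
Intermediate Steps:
$C = 2884$ ($C = - \frac{56 \left(-103\right)}{2} = \left(- \frac{1}{2}\right) \left(-5768\right) = 2884$)
$E = 5181$ ($E = 3333 + 1848 = 5181$)
$I = \frac{102018253}{25775458}$ ($I = 14955 \cdot \frac{1}{3478} + 5068 \left(- \frac{1}{14822}\right) = \frac{14955}{3478} - \frac{2534}{7411} = \frac{102018253}{25775458} \approx 3.958$)
$\left(I + E\right) + \frac{1}{C} = \left(\frac{102018253}{25775458} + 5181\right) + \frac{1}{2884} = \frac{133644666151}{25775458} + \frac{1}{2884} = \frac{192715621477471}{37168210436}$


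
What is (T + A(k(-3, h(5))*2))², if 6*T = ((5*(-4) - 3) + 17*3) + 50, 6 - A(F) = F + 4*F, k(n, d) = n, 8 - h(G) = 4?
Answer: 2401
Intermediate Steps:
h(G) = 4 (h(G) = 8 - 1*4 = 8 - 4 = 4)
A(F) = 6 - 5*F (A(F) = 6 - (F + 4*F) = 6 - 5*F)
T = 13 (T = (((5*(-4) - 3) + 17*3) + 50)/6 = (((-20 - 3) + 51) + 50)/6 = ((-23 + 51) + 50)/6 = (28 + 50)/6 = (⅙)*78 = 13)
(T + A(k(-3, h(5))*2))² = (13 + (6 - (-15)*2))² = (13 + (6 - 5*(-6)))² = (13 + (6 + 30))² = (13 + 36)² = 49² = 2401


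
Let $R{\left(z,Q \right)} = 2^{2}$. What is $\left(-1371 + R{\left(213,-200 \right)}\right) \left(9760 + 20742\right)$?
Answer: $-41696234$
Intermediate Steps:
$R{\left(z,Q \right)} = 4$
$\left(-1371 + R{\left(213,-200 \right)}\right) \left(9760 + 20742\right) = \left(-1371 + 4\right) \left(9760 + 20742\right) = \left(-1367\right) 30502 = -41696234$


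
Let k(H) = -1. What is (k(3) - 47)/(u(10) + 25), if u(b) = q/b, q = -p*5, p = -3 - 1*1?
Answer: -16/9 ≈ -1.7778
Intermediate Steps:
p = -4 (p = -3 - 1 = -4)
q = 20 (q = -1*(-4)*5 = 4*5 = 20)
u(b) = 20/b
(k(3) - 47)/(u(10) + 25) = (-1 - 47)/(20/10 + 25) = -48/(20*(⅒) + 25) = -48/(2 + 25) = -48/27 = (1/27)*(-48) = -16/9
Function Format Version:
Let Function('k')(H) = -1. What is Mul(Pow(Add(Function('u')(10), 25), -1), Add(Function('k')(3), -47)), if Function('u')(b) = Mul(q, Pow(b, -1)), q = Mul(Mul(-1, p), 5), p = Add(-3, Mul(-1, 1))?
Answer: Rational(-16, 9) ≈ -1.7778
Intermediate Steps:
p = -4 (p = Add(-3, -1) = -4)
q = 20 (q = Mul(Mul(-1, -4), 5) = Mul(4, 5) = 20)
Function('u')(b) = Mul(20, Pow(b, -1))
Mul(Pow(Add(Function('u')(10), 25), -1), Add(Function('k')(3), -47)) = Mul(Pow(Add(Mul(20, Pow(10, -1)), 25), -1), Add(-1, -47)) = Mul(Pow(Add(Mul(20, Rational(1, 10)), 25), -1), -48) = Mul(Pow(Add(2, 25), -1), -48) = Mul(Pow(27, -1), -48) = Mul(Rational(1, 27), -48) = Rational(-16, 9)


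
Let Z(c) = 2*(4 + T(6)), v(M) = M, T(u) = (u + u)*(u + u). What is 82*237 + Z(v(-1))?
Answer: 19730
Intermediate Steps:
T(u) = 4*u**2 (T(u) = (2*u)*(2*u) = 4*u**2)
Z(c) = 296 (Z(c) = 2*(4 + 4*6**2) = 2*(4 + 4*36) = 2*(4 + 144) = 2*148 = 296)
82*237 + Z(v(-1)) = 82*237 + 296 = 19434 + 296 = 19730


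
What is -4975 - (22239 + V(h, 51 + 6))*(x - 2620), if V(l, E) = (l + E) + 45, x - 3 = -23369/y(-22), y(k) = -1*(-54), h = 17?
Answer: 1840901648/27 ≈ 6.8182e+7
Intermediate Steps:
y(k) = 54
x = -23207/54 (x = 3 - 23369/54 = -23207/54 ≈ -429.76)
V(l, E) = 45 + E + l (V(l, E) = (E + l) + 45 = 45 + E + l)
-4975 - (22239 + V(h, 51 + 6))*(x - 2620) = -4975 - (22239 + (45 + (51 + 6) + 17))*(-23207/54 - 2620) = -4975 - (22239 + (45 + 57 + 17))*(-164687)/54 = -4975 - (22239 + 119)*(-164687)/54 = -4975 - 22358*(-164687)/54 = -4975 - 1*(-1841035973/27) = -4975 + 1841035973/27 = 1840901648/27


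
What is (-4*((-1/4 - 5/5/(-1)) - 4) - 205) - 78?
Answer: -270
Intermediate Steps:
(-4*((-1/4 - 5/5/(-1)) - 4) - 205) - 78 = (-4*((-1*1/4 - 5*1/5*(-1)) - 4) - 205) - 78 = (-4*((-1/4 - 1*(-1)) - 4) - 205) - 78 = (-4*((-1/4 + 1) - 4) - 205) - 78 = (-4*(3/4 - 4) - 205) - 78 = (-4*(-13/4) - 205) - 78 = (13 - 205) - 78 = -192 - 78 = -270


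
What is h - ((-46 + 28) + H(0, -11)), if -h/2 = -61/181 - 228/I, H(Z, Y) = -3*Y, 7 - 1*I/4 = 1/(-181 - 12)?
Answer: 238313/122356 ≈ 1.9477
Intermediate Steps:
I = 5408/193 (I = 28 - 4/(-181 - 12) = 28 - 4/(-193) = 28 - 4*(-1/193) = 28 + 4/193 = 5408/193 ≈ 28.021)
h = 2073653/122356 (h = -2*(-61/181 - 228/5408/193) = -2*(-61*1/181 - 228*193/5408) = -2*(-61/181 - 11001/1352) = -2*(-2073653/244712) = 2073653/122356 ≈ 16.948)
h - ((-46 + 28) + H(0, -11)) = 2073653/122356 - ((-46 + 28) - 3*(-11)) = 2073653/122356 - (-18 + 33) = 2073653/122356 - 1*15 = 2073653/122356 - 15 = 238313/122356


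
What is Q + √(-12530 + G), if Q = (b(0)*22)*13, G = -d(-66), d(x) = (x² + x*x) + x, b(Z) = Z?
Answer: 2*I*√5294 ≈ 145.52*I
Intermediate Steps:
d(x) = x + 2*x² (d(x) = (x² + x²) + x = 2*x² + x = x + 2*x²)
G = -8646 (G = -(-66)*(1 + 2*(-66)) = -(-66)*(1 - 132) = -(-66)*(-131) = -1*8646 = -8646)
Q = 0 (Q = (0*22)*13 = 0*13 = 0)
Q + √(-12530 + G) = 0 + √(-12530 - 8646) = 0 + √(-21176) = 0 + 2*I*√5294 = 2*I*√5294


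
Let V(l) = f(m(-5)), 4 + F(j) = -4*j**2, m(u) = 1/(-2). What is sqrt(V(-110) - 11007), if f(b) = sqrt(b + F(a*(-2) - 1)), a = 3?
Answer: sqrt(-44028 + 2*I*sqrt(802))/2 ≈ 0.067483 + 104.91*I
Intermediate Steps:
m(u) = -1/2
F(j) = -4 - 4*j**2
f(b) = sqrt(-200 + b) (f(b) = sqrt(b + (-4 - 4*(3*(-2) - 1)**2)) = sqrt(b + (-4 - 4*(-6 - 1)**2)) = sqrt(b + (-4 - 4*(-7)**2)) = sqrt(b + (-4 - 4*49)) = sqrt(b + (-4 - 196)) = sqrt(b - 200) = sqrt(-200 + b))
V(l) = I*sqrt(802)/2 (V(l) = sqrt(-200 - 1/2) = sqrt(-401/2) = I*sqrt(802)/2)
sqrt(V(-110) - 11007) = sqrt(I*sqrt(802)/2 - 11007) = sqrt(-11007 + I*sqrt(802)/2)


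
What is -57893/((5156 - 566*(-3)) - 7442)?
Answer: 57893/588 ≈ 98.458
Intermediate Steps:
-57893/((5156 - 566*(-3)) - 7442) = -57893/((5156 + 1698) - 7442) = -57893/(6854 - 7442) = -57893/(-588) = -57893*(-1/588) = 57893/588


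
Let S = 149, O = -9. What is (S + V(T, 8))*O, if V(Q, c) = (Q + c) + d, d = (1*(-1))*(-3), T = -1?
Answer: -1431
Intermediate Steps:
d = 3 (d = -1*(-3) = 3)
V(Q, c) = 3 + Q + c (V(Q, c) = (Q + c) + 3 = 3 + Q + c)
(S + V(T, 8))*O = (149 + (3 - 1 + 8))*(-9) = (149 + 10)*(-9) = 159*(-9) = -1431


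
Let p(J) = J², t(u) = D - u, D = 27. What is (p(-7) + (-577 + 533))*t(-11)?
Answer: 190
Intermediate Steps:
t(u) = 27 - u
(p(-7) + (-577 + 533))*t(-11) = ((-7)² + (-577 + 533))*(27 - 1*(-11)) = (49 - 44)*(27 + 11) = 5*38 = 190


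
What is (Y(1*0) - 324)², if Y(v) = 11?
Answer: 97969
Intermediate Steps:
(Y(1*0) - 324)² = (11 - 324)² = (-313)² = 97969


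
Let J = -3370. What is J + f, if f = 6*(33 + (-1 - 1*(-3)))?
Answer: -3160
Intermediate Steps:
f = 210 (f = 6*(33 + (-1 + 3)) = 6*(33 + 2) = 6*35 = 210)
J + f = -3370 + 210 = -3160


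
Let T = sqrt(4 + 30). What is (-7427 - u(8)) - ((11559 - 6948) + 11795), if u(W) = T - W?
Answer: -23825 - sqrt(34) ≈ -23831.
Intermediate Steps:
T = sqrt(34) ≈ 5.8309
u(W) = sqrt(34) - W
(-7427 - u(8)) - ((11559 - 6948) + 11795) = (-7427 - (sqrt(34) - 1*8)) - ((11559 - 6948) + 11795) = (-7427 - (sqrt(34) - 8)) - (4611 + 11795) = (-7427 - (-8 + sqrt(34))) - 1*16406 = (-7427 + (8 - sqrt(34))) - 16406 = (-7419 - sqrt(34)) - 16406 = -23825 - sqrt(34)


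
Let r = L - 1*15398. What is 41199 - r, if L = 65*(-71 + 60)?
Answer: 57312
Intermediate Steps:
L = -715 (L = 65*(-11) = -715)
r = -16113 (r = -715 - 1*15398 = -715 - 15398 = -16113)
41199 - r = 41199 - 1*(-16113) = 41199 + 16113 = 57312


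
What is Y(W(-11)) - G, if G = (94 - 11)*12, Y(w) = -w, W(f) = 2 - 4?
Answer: -994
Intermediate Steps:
W(f) = -2
G = 996 (G = 83*12 = 996)
Y(W(-11)) - G = -1*(-2) - 1*996 = 2 - 996 = -994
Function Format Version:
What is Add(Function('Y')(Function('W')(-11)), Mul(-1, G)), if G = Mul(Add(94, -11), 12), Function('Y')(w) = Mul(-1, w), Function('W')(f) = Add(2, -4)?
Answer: -994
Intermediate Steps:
Function('W')(f) = -2
G = 996 (G = Mul(83, 12) = 996)
Add(Function('Y')(Function('W')(-11)), Mul(-1, G)) = Add(Mul(-1, -2), Mul(-1, 996)) = Add(2, -996) = -994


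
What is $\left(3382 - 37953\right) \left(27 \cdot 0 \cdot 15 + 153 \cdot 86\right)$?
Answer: $-454885218$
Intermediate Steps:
$\left(3382 - 37953\right) \left(27 \cdot 0 \cdot 15 + 153 \cdot 86\right) = - 34571 \left(0 \cdot 15 + 13158\right) = - 34571 \left(0 + 13158\right) = \left(-34571\right) 13158 = -454885218$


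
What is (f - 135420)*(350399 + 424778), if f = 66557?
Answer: -53381013751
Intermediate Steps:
(f - 135420)*(350399 + 424778) = (66557 - 135420)*(350399 + 424778) = -68863*775177 = -53381013751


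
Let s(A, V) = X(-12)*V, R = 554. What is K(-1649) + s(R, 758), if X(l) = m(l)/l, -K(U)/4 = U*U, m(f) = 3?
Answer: -21753987/2 ≈ -1.0877e+7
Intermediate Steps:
K(U) = -4*U**2 (K(U) = -4*U*U = -4*U**2)
X(l) = 3/l
s(A, V) = -V/4 (s(A, V) = (3/(-12))*V = (3*(-1/12))*V = -V/4)
K(-1649) + s(R, 758) = -4*(-1649)**2 - 1/4*758 = -4*2719201 - 379/2 = -10876804 - 379/2 = -21753987/2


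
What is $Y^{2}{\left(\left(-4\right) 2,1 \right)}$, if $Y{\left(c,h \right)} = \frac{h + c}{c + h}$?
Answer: $1$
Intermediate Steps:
$Y{\left(c,h \right)} = 1$ ($Y{\left(c,h \right)} = \frac{c + h}{c + h} = 1$)
$Y^{2}{\left(\left(-4\right) 2,1 \right)} = 1^{2} = 1$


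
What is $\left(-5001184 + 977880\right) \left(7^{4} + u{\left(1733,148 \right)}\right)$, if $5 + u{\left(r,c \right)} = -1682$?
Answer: $-2872639056$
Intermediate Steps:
$u{\left(r,c \right)} = -1687$ ($u{\left(r,c \right)} = -5 - 1682 = -1687$)
$\left(-5001184 + 977880\right) \left(7^{4} + u{\left(1733,148 \right)}\right) = \left(-5001184 + 977880\right) \left(7^{4} - 1687\right) = - 4023304 \left(2401 - 1687\right) = \left(-4023304\right) 714 = -2872639056$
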